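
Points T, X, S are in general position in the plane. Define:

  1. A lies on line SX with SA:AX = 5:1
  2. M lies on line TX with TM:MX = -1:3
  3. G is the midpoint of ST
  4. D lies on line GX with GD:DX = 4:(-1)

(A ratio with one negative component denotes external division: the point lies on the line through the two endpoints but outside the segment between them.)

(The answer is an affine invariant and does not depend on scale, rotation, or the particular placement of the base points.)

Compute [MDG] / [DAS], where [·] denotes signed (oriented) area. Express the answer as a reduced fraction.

[MDG]:[DAS] = -36/5

Set T = (0, 0), X = (1, 0), S = (0, 1); any affine frame gives the same invariant.
1. A lies on line SX with SA:AX = 5:1 ⇒ A = (5/6, 1/6)
2. M lies on line TX with TM:MX = -1:3 ⇒ M = (-1/2, 0)
3. G is the midpoint of ST ⇒ G = (0, 1/2)
4. D lies on line GX with GD:DX = 4:(-1) ⇒ D = (4/3, -1/6)
2·[MDG] = 1, 2·[DAS] = -5/36
[MDG]:[DAS] = 1:-5/36 = -36/5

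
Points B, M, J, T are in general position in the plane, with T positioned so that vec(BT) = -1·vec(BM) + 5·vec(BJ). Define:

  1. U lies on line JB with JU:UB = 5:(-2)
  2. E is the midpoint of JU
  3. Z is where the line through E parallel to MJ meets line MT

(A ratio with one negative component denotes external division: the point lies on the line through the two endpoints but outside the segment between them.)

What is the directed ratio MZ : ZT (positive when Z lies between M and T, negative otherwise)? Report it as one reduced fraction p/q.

MZ:ZT = -5/23

Set B = (0, 0), M = (1, 0), J = (0, 1), T = (-1, 5); any affine frame gives the same invariant.
1. U lies on line JB with JU:UB = 5:(-2) ⇒ U = (0, -2/3)
2. E is the midpoint of JU ⇒ E = (0, 1/6)
3. Z is where the line through E parallel to MJ meets line MT ⇒ Z = (14/9, -25/18)
Z = M + t·(T−M) with t = -5/18, so MZ:ZT = t:(1−t) = -5/18:23/18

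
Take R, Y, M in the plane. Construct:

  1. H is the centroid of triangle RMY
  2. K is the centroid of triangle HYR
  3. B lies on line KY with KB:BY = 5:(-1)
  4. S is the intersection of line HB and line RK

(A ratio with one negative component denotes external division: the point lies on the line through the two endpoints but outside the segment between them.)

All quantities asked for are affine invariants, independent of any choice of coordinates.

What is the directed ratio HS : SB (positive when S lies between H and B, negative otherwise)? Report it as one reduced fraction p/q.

Set R = (0, 0), Y = (1, 0), M = (0, 1); any affine frame gives the same invariant.
1. H is the centroid of triangle RMY ⇒ H = (1/3, 1/3)
2. K is the centroid of triangle HYR ⇒ K = (4/9, 1/9)
3. B lies on line KY with KB:BY = 5:(-1) ⇒ B = (41/36, -1/36)
4. S is the intersection of line HB and line RK ⇒ S = (56/81, 14/81)
S = H + t·(B−H) with t = 4/9, so HS:SB = t:(1−t) = 4/9:5/9

HS:SB = 4/5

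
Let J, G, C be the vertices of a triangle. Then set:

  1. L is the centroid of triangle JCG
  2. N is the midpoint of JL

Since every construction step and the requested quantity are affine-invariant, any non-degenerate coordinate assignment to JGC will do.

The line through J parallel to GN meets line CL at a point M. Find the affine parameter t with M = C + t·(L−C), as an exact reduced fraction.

Choose coordinates J = (0, 0), G = (1, 0), C = (0, 1).
1. L is the centroid of triangle JCG ⇒ L = (1/3, 1/3)
2. N is the midpoint of JL ⇒ N = (1/6, 1/6)
through J parallel to GN: direction (-5/6, 1/6); meets CL at M = (5/9, -1/9)
M = C + t·(L−C) with t = 5/3

t = 5/3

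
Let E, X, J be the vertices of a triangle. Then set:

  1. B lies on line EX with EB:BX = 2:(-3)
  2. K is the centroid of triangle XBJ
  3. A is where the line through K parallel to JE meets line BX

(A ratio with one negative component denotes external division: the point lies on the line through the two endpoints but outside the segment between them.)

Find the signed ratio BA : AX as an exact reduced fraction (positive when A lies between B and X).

BA:AX = 5/4

Choose coordinates E = (0, 0), X = (1, 0), J = (0, 1).
1. B lies on line EX with EB:BX = 2:(-3) ⇒ B = (-2, 0)
2. K is the centroid of triangle XBJ ⇒ K = (-1/3, 1/3)
3. A is where the line through K parallel to JE meets line BX ⇒ A = (-1/3, 0)
A = B + t·(X−B) with t = 5/9, so BA:AX = t:(1−t) = 5/9:4/9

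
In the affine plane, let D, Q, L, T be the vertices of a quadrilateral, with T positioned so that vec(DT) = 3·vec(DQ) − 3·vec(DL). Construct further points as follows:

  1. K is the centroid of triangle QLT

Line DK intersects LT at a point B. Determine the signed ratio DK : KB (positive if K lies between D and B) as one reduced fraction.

Work in coordinates with D = (0, 0), Q = (1, 0), L = (0, 1), T = (3, -3).
1. K is the centroid of triangle QLT ⇒ K = (4/3, -2/3)
line DK meets LT at B = (6/5, -3/5)
K = D + t·(B−D) with t = 10/9, so DK:KB = 10/9:-1/9

DK:KB = -10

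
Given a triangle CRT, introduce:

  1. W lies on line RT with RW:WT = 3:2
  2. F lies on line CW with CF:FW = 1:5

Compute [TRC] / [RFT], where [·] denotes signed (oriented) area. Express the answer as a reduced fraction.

[TRC]:[RFT] = 6/5

Set C = (0, 0), R = (1, 0), T = (0, 1); any affine frame gives the same invariant.
1. W lies on line RT with RW:WT = 3:2 ⇒ W = (2/5, 3/5)
2. F lies on line CW with CF:FW = 1:5 ⇒ F = (1/15, 1/10)
2·[TRC] = -1, 2·[RFT] = -5/6
[TRC]:[RFT] = -1:-5/6 = 6/5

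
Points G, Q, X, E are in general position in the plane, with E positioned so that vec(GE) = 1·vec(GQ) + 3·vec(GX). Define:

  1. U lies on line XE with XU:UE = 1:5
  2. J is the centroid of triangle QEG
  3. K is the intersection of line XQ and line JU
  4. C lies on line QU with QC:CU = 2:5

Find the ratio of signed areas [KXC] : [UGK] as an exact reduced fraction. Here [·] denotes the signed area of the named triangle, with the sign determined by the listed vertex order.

[KXC]:[UGK] = -8/91

Work in coordinates with G = (0, 0), Q = (1, 0), X = (0, 1), E = (1, 3).
1. U lies on line XE with XU:UE = 1:5 ⇒ U = (1/6, 4/3)
2. J is the centroid of triangle QEG ⇒ J = (2/3, 1)
3. K is the intersection of line XQ and line JU ⇒ K = (-4/3, 7/3)
4. C lies on line QU with QC:CU = 2:5 ⇒ C = (16/21, 8/21)
2·[KXC] = 4/21, 2·[UGK] = -13/6
[KXC]:[UGK] = 4/21:-13/6 = -8/91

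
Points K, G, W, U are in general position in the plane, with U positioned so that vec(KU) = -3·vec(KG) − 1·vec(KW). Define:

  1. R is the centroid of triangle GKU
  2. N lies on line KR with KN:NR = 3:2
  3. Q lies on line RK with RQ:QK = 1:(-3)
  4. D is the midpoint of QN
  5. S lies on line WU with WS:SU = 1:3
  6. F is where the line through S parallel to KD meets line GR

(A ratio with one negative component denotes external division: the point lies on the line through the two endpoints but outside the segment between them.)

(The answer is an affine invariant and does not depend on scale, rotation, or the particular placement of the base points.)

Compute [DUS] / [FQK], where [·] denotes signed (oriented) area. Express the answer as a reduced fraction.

[DUS]:[FQK] = -159/70

Work in coordinates with K = (0, 0), G = (1, 0), W = (0, 1), U = (-3, -1).
1. R is the centroid of triangle GKU ⇒ R = (-2/3, -1/3)
2. N lies on line KR with KN:NR = 3:2 ⇒ N = (-2/5, -1/5)
3. Q lies on line RK with RQ:QK = 1:(-3) ⇒ Q = (-1, -1/2)
4. D is the midpoint of QN ⇒ D = (-7/10, -7/20)
5. S lies on line WU with WS:SU = 1:3 ⇒ S = (-3/4, 1/2)
6. F is where the line through S parallel to KD meets line GR ⇒ F = (-43/12, -11/12)
2·[DUS] = -159/80, 2·[FQK] = 7/8
[DUS]:[FQK] = -159/80:7/8 = -159/70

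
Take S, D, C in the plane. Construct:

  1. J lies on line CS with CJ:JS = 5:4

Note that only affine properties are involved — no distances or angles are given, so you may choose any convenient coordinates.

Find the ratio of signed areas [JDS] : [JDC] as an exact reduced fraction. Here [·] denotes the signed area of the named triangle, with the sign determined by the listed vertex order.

Assign S = (0, 0), D = (1, 0), C = (0, 1) — the answer is frame-independent, so this choice is without loss of generality.
1. J lies on line CS with CJ:JS = 5:4 ⇒ J = (0, 4/9)
2·[JDS] = -4/9, 2·[JDC] = 5/9
[JDS]:[JDC] = -4/9:5/9 = -4/5

[JDS]:[JDC] = -4/5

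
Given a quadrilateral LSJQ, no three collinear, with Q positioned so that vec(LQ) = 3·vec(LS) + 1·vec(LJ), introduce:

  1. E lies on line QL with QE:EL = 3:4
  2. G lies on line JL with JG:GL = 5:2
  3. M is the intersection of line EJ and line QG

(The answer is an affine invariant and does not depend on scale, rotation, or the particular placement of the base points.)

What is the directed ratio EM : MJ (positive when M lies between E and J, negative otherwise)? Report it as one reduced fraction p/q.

EM:MJ = 6/35

Assign L = (0, 0), S = (1, 0), J = (0, 1), Q = (3, 1) — the answer is frame-independent, so this choice is without loss of generality.
1. E lies on line QL with QE:EL = 3:4 ⇒ E = (12/7, 4/7)
2. G lies on line JL with JG:GL = 5:2 ⇒ G = (0, 2/7)
3. M is the intersection of line EJ and line QG ⇒ M = (60/41, 26/41)
M = E + t·(J−E) with t = 6/41, so EM:MJ = t:(1−t) = 6/41:35/41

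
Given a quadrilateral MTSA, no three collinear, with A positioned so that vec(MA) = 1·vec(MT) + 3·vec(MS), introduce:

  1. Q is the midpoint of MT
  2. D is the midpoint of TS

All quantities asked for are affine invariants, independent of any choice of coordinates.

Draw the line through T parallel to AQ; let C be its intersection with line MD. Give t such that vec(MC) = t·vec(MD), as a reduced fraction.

Choose coordinates M = (0, 0), T = (1, 0), S = (0, 1), A = (1, 3).
1. Q is the midpoint of MT ⇒ Q = (1/2, 0)
2. D is the midpoint of TS ⇒ D = (1/2, 1/2)
through T parallel to AQ: direction (-1/2, -3); meets MD at C = (6/5, 6/5)
C = M + t·(D−M) with t = 12/5

t = 12/5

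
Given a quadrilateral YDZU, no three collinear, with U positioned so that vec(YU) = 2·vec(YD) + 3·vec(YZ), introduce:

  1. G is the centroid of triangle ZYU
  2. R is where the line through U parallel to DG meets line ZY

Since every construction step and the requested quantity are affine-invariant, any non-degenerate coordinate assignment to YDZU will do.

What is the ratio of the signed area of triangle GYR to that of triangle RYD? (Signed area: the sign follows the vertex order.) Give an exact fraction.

Set Y = (0, 0), D = (1, 0), Z = (0, 1), U = (2, 3); any affine frame gives the same invariant.
1. G is the centroid of triangle ZYU ⇒ G = (2/3, 4/3)
2. R is where the line through U parallel to DG meets line ZY ⇒ R = (0, 11)
2·[GYR] = -22/3, 2·[RYD] = 11
[GYR]:[RYD] = -22/3:11 = -2/3

[GYR]:[RYD] = -2/3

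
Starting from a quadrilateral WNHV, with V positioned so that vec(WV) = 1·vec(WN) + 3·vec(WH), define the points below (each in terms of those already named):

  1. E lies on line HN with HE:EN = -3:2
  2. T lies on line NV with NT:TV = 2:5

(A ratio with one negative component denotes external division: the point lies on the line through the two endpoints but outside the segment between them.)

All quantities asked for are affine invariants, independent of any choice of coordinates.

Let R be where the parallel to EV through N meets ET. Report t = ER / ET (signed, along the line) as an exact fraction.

Choose coordinates W = (0, 0), N = (1, 0), H = (0, 1), V = (1, 3).
1. E lies on line HN with HE:EN = -3:2 ⇒ E = (3, -2)
2. T lies on line NV with NT:TV = 2:5 ⇒ T = (1, 6/7)
through N parallel to EV: direction (-2, 5); meets ET at R = (1/5, 2)
R = E + t·(T−E) with t = 7/5

t = 7/5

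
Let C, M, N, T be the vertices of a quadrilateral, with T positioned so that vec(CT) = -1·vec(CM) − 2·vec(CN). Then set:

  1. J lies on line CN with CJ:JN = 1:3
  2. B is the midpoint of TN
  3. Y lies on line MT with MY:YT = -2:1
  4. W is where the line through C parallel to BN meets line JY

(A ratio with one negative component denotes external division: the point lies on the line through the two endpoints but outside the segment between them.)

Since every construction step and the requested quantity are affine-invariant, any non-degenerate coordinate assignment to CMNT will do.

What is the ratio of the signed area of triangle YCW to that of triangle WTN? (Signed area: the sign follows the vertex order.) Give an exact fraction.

[YCW]:[WTN] = -15/19

Set C = (0, 0), M = (1, 0), N = (0, 1), T = (-1, -2); any affine frame gives the same invariant.
1. J lies on line CN with CJ:JN = 1:3 ⇒ J = (0, 1/4)
2. B is the midpoint of TN ⇒ B = (-1/2, -1/2)
3. Y lies on line MT with MY:YT = -2:1 ⇒ Y = (-3, -4)
4. W is where the line through C parallel to BN meets line JY ⇒ W = (3/19, 9/19)
2·[YCW] = 15/19, 2·[WTN] = -1
[YCW]:[WTN] = 15/19:-1 = -15/19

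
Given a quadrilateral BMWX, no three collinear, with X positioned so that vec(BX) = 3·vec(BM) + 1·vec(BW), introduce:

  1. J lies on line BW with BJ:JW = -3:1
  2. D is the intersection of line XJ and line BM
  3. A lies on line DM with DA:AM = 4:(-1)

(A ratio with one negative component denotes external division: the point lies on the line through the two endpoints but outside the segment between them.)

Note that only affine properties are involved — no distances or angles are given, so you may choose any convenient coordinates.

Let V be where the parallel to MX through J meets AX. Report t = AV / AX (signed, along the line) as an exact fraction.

t = -1/2

Work in coordinates with B = (0, 0), M = (1, 0), W = (0, 1), X = (3, 1).
1. J lies on line BW with BJ:JW = -3:1 ⇒ J = (0, 3/2)
2. D is the intersection of line XJ and line BM ⇒ D = (9, 0)
3. A lies on line DM with DA:AM = 4:(-1) ⇒ A = (-5/3, 0)
through J parallel to MX: direction (2, 1); meets AX at V = (-4, -1/2)
V = A + t·(X−A) with t = -1/2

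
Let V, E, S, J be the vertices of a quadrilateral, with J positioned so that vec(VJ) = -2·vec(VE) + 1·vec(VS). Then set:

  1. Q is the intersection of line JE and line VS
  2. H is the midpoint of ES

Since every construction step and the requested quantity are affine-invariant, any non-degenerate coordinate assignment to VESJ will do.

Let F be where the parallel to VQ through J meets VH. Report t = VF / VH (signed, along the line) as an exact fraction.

t = -4

Choose coordinates V = (0, 0), E = (1, 0), S = (0, 1), J = (-2, 1).
1. Q is the intersection of line JE and line VS ⇒ Q = (0, 1/3)
2. H is the midpoint of ES ⇒ H = (1/2, 1/2)
through J parallel to VQ: direction (0, 1/3); meets VH at F = (-2, -2)
F = V + t·(H−V) with t = -4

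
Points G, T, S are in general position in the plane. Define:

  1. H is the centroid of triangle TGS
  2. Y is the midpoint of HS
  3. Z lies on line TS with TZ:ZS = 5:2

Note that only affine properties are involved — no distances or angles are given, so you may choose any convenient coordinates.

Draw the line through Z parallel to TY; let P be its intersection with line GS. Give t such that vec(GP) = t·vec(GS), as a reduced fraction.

t = 33/35

Set G = (0, 0), T = (1, 0), S = (0, 1); any affine frame gives the same invariant.
1. H is the centroid of triangle TGS ⇒ H = (1/3, 1/3)
2. Y is the midpoint of HS ⇒ Y = (1/6, 2/3)
3. Z lies on line TS with TZ:ZS = 5:2 ⇒ Z = (2/7, 5/7)
through Z parallel to TY: direction (-5/6, 2/3); meets GS at P = (0, 33/35)
P = G + t·(S−G) with t = 33/35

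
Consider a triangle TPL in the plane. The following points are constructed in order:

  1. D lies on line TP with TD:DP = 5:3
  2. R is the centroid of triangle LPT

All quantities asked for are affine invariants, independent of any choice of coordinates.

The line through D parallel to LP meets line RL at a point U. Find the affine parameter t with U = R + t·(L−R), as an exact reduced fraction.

Choose coordinates T = (0, 0), P = (1, 0), L = (0, 1).
1. D lies on line TP with TD:DP = 5:3 ⇒ D = (5/8, 0)
2. R is the centroid of triangle LPT ⇒ R = (1/3, 1/3)
through D parallel to LP: direction (1, -1); meets RL at U = (3/8, 1/4)
U = R + t·(L−R) with t = -1/8

t = -1/8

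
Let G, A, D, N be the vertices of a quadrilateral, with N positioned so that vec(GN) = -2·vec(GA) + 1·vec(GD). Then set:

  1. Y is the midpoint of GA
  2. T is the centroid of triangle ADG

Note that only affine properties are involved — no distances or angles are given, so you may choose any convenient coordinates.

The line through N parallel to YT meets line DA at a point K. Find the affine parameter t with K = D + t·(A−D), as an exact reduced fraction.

t = -4

Work in coordinates with G = (0, 0), A = (1, 0), D = (0, 1), N = (-2, 1).
1. Y is the midpoint of GA ⇒ Y = (1/2, 0)
2. T is the centroid of triangle ADG ⇒ T = (1/3, 1/3)
through N parallel to YT: direction (-1/6, 1/3); meets DA at K = (-4, 5)
K = D + t·(A−D) with t = -4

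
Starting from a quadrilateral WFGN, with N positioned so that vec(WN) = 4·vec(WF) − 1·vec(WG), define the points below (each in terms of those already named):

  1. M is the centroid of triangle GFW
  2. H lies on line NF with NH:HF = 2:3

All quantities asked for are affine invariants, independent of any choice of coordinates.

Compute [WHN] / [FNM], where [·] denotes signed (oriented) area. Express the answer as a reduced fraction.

Work in coordinates with W = (0, 0), F = (1, 0), G = (0, 1), N = (4, -1).
1. M is the centroid of triangle GFW ⇒ M = (1/3, 1/3)
2. H lies on line NF with NH:HF = 2:3 ⇒ H = (14/5, -3/5)
2·[WHN] = -2/5, 2·[FNM] = 1/3
[WHN]:[FNM] = -2/5:1/3 = -6/5

[WHN]:[FNM] = -6/5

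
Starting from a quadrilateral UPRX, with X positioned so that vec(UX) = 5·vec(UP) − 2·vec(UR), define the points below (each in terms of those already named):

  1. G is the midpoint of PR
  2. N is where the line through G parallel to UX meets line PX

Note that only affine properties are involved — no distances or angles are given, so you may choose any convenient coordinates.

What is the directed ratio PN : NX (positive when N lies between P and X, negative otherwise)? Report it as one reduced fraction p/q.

PN:NX = -3/7

Choose coordinates U = (0, 0), P = (1, 0), R = (0, 1), X = (5, -2).
1. G is the midpoint of PR ⇒ G = (1/2, 1/2)
2. N is where the line through G parallel to UX meets line PX ⇒ N = (-2, 3/2)
N = P + t·(X−P) with t = -3/4, so PN:NX = t:(1−t) = -3/4:7/4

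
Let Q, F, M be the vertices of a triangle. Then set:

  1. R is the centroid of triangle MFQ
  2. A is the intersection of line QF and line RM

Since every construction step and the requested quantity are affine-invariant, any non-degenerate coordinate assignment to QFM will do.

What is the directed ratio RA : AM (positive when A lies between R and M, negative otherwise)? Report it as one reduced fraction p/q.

RA:AM = -1/3

Assign Q = (0, 0), F = (1, 0), M = (0, 1) — the answer is frame-independent, so this choice is without loss of generality.
1. R is the centroid of triangle MFQ ⇒ R = (1/3, 1/3)
2. A is the intersection of line QF and line RM ⇒ A = (1/2, 0)
A = R + t·(M−R) with t = -1/2, so RA:AM = t:(1−t) = -1/2:3/2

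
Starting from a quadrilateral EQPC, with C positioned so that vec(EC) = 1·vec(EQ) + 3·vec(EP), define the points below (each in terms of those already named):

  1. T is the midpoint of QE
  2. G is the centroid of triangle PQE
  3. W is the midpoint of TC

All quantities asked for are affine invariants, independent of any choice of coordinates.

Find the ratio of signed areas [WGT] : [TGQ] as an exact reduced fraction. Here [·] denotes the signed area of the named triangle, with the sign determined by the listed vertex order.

Set E = (0, 0), Q = (1, 0), P = (0, 1), C = (1, 3); any affine frame gives the same invariant.
1. T is the midpoint of QE ⇒ T = (1/2, 0)
2. G is the centroid of triangle PQE ⇒ G = (1/3, 1/3)
3. W is the midpoint of TC ⇒ W = (3/4, 3/2)
2·[WGT] = 1/3, 2·[TGQ] = -1/6
[WGT]:[TGQ] = 1/3:-1/6 = -2

[WGT]:[TGQ] = -2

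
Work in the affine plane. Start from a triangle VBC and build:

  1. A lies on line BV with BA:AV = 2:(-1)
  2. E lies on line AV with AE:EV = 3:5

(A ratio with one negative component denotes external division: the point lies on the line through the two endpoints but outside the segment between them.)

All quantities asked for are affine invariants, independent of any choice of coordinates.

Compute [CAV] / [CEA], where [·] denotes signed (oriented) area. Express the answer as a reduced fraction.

[CAV]:[CEA] = -8/3

Assign V = (0, 0), B = (1, 0), C = (0, 1) — the answer is frame-independent, so this choice is without loss of generality.
1. A lies on line BV with BA:AV = 2:(-1) ⇒ A = (-1, 0)
2. E lies on line AV with AE:EV = 3:5 ⇒ E = (-5/8, 0)
2·[CAV] = 1, 2·[CEA] = -3/8
[CAV]:[CEA] = 1:-3/8 = -8/3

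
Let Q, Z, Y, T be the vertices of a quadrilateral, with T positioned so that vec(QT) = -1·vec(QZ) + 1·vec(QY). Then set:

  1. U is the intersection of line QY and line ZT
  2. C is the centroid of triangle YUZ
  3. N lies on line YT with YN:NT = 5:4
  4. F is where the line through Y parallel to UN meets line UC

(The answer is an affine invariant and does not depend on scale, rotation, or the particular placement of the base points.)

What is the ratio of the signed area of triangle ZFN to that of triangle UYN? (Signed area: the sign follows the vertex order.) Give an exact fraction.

Assign Q = (0, 0), Z = (1, 0), Y = (0, 1), T = (-1, 1) — the answer is frame-independent, so this choice is without loss of generality.
1. U is the intersection of line QY and line ZT ⇒ U = (0, 1/2)
2. C is the centroid of triangle YUZ ⇒ C = (1/3, 1/2)
3. N lies on line YT with YN:NT = 5:4 ⇒ N = (-5/9, 1)
4. F is where the line through Y parallel to UN meets line UC ⇒ F = (5/9, 1/2)
2·[ZFN] = 1/3, 2·[UYN] = 5/18
[ZFN]:[UYN] = 1/3:5/18 = 6/5

[ZFN]:[UYN] = 6/5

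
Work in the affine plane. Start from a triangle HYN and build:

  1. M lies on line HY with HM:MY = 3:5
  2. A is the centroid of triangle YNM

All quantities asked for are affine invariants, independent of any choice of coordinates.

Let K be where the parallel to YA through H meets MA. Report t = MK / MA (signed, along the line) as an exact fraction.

t = -3/5

Choose coordinates H = (0, 0), Y = (1, 0), N = (0, 1).
1. M lies on line HY with HM:MY = 3:5 ⇒ M = (3/8, 0)
2. A is the centroid of triangle YNM ⇒ A = (11/24, 1/3)
through H parallel to YA: direction (-13/24, 1/3); meets MA at K = (13/40, -1/5)
K = M + t·(A−M) with t = -3/5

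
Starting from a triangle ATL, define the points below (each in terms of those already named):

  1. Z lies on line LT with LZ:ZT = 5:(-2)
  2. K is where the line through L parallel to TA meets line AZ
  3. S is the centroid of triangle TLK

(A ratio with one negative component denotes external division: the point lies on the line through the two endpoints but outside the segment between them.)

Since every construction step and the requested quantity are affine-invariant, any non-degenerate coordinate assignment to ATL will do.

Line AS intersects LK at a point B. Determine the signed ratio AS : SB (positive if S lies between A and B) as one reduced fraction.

Set A = (0, 0), T = (1, 0), L = (0, 1); any affine frame gives the same invariant.
1. Z lies on line LT with LZ:ZT = 5:(-2) ⇒ Z = (5/3, -2/3)
2. K is where the line through L parallel to TA meets line AZ ⇒ K = (-5/2, 1)
3. S is the centroid of triangle TLK ⇒ S = (-1/2, 2/3)
line AS meets LK at B = (-3/4, 1)
S = A + t·(B−A) with t = 2/3, so AS:SB = 2/3:1/3

AS:SB = 2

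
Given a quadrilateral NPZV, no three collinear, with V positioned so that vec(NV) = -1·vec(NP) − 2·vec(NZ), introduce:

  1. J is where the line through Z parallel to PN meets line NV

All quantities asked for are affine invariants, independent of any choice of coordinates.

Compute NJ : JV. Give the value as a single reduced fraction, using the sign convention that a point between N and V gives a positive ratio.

NJ:JV = -1/3

Choose coordinates N = (0, 0), P = (1, 0), Z = (0, 1), V = (-1, -2).
1. J is where the line through Z parallel to PN meets line NV ⇒ J = (1/2, 1)
J = N + t·(V−N) with t = -1/2, so NJ:JV = t:(1−t) = -1/2:3/2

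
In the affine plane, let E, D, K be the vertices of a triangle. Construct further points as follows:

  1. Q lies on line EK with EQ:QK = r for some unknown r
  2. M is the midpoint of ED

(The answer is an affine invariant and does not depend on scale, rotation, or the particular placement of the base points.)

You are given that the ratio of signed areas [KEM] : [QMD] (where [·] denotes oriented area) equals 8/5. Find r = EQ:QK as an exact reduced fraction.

Work in coordinates with E = (0, 0), D = (1, 0), K = (0, 1).
1. With EQ:QK = r, write λ = r/(r+1) so Q = E + λ·(K−E); Q is affine-linear in λ
2. M is the midpoint of ED ⇒ M = (1/2, 0)
Every point depending on Q is an affine combination of Q and λ-independent points, so each such coordinate is linear in λ; the λ² term in each signed area is a multiple of (K−E)×(K−E) = 0, so 2·[KEM] and 2·[QMD] are each linear in λ. Evaluating at λ=0 and λ=1:
  2·[KEM] = 1/2,   2·[QMD] = 1/2·λ
So [KEM]:[QMD] = (1/2) / (1/2·λ). Setting this equal to 8/5:
  1/2 = 8/5·(1/2·λ)  ⇒  λ = 5/8
Then r = λ/(1−λ) = (5/8)/(3/8) = 5/3. Check: with r = 5/3, Q = (0, 5/8) and [KEM]:[QMD] = 8/5 as required.

r = 5/3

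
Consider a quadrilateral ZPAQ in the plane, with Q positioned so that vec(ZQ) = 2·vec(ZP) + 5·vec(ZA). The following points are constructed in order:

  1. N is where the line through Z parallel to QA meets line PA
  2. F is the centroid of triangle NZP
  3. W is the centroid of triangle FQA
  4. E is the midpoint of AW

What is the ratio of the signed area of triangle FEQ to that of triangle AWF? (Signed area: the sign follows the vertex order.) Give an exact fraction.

[FEQ]:[AWF] = 2

Set Z = (0, 0), P = (1, 0), A = (0, 1), Q = (2, 5); any affine frame gives the same invariant.
1. N is where the line through Z parallel to QA meets line PA ⇒ N = (1/3, 2/3)
2. F is the centroid of triangle NZP ⇒ F = (4/9, 2/9)
3. W is the centroid of triangle FQA ⇒ W = (22/27, 56/27)
4. E is the midpoint of AW ⇒ E = (11/27, 83/54)
2·[FEQ] = -20/9, 2·[AWF] = -10/9
[FEQ]:[AWF] = -20/9:-10/9 = 2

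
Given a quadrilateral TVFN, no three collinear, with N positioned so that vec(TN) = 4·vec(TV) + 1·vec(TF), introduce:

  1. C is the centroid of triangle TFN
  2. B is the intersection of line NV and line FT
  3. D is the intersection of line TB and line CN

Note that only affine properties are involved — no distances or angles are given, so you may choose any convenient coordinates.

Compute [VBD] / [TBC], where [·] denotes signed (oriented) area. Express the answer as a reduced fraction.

[VBD]:[TBC] = -15/8

Set T = (0, 0), V = (1, 0), F = (0, 1), N = (4, 1); any affine frame gives the same invariant.
1. C is the centroid of triangle TFN ⇒ C = (4/3, 2/3)
2. B is the intersection of line NV and line FT ⇒ B = (0, -1/3)
3. D is the intersection of line TB and line CN ⇒ D = (0, 1/2)
2·[VBD] = -5/6, 2·[TBC] = 4/9
[VBD]:[TBC] = -5/6:4/9 = -15/8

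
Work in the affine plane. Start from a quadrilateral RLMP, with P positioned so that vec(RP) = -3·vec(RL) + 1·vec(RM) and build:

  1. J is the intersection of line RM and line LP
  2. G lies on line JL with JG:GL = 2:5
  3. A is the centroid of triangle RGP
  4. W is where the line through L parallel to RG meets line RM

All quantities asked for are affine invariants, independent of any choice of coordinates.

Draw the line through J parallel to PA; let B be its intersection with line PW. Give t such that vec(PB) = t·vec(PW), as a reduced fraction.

Choose coordinates R = (0, 0), L = (1, 0), M = (0, 1), P = (-3, 1).
1. J is the intersection of line RM and line LP ⇒ J = (0, 1/4)
2. G lies on line JL with JG:GL = 2:5 ⇒ G = (2/7, 5/28)
3. A is the centroid of triangle RGP ⇒ A = (-19/21, 11/28)
4. W is where the line through L parallel to RG meets line RM ⇒ W = (0, -5/8)
through J parallel to PA: direction (44/21, -17/28); meets PW at B = (-66/19, 191/152)
B = P + t·(W−P) with t = -3/19

t = -3/19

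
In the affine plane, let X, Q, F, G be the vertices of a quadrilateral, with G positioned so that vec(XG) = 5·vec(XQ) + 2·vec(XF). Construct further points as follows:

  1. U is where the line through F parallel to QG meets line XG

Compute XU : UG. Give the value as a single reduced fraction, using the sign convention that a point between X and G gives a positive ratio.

Choose coordinates X = (0, 0), Q = (1, 0), F = (0, 1), G = (5, 2).
1. U is where the line through F parallel to QG meets line XG ⇒ U = (-10, -4)
U = X + t·(G−X) with t = -2, so XU:UG = t:(1−t) = -2:3

XU:UG = -2/3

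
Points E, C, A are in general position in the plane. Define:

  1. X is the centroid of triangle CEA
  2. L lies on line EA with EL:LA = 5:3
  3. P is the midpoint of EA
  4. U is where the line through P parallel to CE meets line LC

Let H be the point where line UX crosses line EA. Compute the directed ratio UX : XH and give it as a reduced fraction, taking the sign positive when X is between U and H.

UX:XH = -2/5

Choose coordinates E = (0, 0), C = (1, 0), A = (0, 1).
1. X is the centroid of triangle CEA ⇒ X = (1/3, 1/3)
2. L lies on line EA with EL:LA = 5:3 ⇒ L = (0, 5/8)
3. P is the midpoint of EA ⇒ P = (0, 1/2)
4. U is where the line through P parallel to CE meets line LC ⇒ U = (1/5, 1/2)
line UX meets EA at H = (0, 3/4)
X = U + t·(H−U) with t = -2/3, so UX:XH = -2/3:5/3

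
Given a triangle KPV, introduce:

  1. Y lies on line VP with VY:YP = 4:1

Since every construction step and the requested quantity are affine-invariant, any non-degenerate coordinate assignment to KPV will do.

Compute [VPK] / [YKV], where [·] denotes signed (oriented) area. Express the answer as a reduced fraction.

[VPK]:[YKV] = 5/4

Assign K = (0, 0), P = (1, 0), V = (0, 1) — the answer is frame-independent, so this choice is without loss of generality.
1. Y lies on line VP with VY:YP = 4:1 ⇒ Y = (4/5, 1/5)
2·[VPK] = -1, 2·[YKV] = -4/5
[VPK]:[YKV] = -1:-4/5 = 5/4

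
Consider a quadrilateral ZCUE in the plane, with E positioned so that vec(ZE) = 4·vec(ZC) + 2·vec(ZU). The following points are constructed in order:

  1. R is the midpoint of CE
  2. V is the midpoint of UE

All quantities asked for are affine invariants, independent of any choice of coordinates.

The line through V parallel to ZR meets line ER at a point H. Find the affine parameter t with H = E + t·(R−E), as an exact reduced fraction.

Choose coordinates Z = (0, 0), C = (1, 0), U = (0, 1), E = (4, 2).
1. R is the midpoint of CE ⇒ R = (5/2, 1)
2. V is the midpoint of UE ⇒ V = (2, 3/2)
through V parallel to ZR: direction (5/2, 1); meets ER at H = (41/8, 11/4)
H = E + t·(R−E) with t = -3/4

t = -3/4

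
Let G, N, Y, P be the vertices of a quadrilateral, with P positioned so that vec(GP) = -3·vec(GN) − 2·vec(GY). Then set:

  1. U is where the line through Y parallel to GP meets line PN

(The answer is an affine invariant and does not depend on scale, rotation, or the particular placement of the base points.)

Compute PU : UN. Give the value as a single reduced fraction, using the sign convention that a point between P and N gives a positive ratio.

PU:UN = -3/5

Choose coordinates G = (0, 0), N = (1, 0), Y = (0, 1), P = (-3, -2).
1. U is where the line through Y parallel to GP meets line PN ⇒ U = (-9, -5)
U = P + t·(N−P) with t = -3/2, so PU:UN = t:(1−t) = -3/2:5/2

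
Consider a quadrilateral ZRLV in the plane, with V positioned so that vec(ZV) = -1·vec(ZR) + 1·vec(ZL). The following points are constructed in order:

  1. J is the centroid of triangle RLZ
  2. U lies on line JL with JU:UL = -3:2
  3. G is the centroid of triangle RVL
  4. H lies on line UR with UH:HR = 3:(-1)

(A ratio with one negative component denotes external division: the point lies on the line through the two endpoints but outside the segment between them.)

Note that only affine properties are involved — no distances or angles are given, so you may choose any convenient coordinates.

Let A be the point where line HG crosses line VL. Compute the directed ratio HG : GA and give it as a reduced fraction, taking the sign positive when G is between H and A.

HG:GA = 11/2

Choose coordinates Z = (0, 0), R = (1, 0), L = (0, 1), V = (-1, 1).
1. J is the centroid of triangle RLZ ⇒ J = (1/3, 1/3)
2. U lies on line JL with JU:UL = -3:2 ⇒ U = (-2/3, 7/3)
3. G is the centroid of triangle RVL ⇒ G = (0, 2/3)
4. H lies on line UR with UH:HR = 3:(-1) ⇒ H = (11/6, -7/6)
line HG meets VL at A = (-1/3, 1)
G = H + t·(A−H) with t = 11/13, so HG:GA = 11/13:2/13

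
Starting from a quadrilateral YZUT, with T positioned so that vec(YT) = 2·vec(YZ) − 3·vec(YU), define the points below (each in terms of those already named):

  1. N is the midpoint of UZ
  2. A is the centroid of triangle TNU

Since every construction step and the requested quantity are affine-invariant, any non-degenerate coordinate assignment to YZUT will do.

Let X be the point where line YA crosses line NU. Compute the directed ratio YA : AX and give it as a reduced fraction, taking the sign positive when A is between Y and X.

Set Y = (0, 0), Z = (1, 0), U = (0, 1), T = (2, -3); any affine frame gives the same invariant.
1. N is the midpoint of UZ ⇒ N = (1/2, 1/2)
2. A is the centroid of triangle TNU ⇒ A = (5/6, -1/2)
line YA meets NU at X = (5/2, -3/2)
A = Y + t·(X−Y) with t = 1/3, so YA:AX = 1/3:2/3

YA:AX = 1/2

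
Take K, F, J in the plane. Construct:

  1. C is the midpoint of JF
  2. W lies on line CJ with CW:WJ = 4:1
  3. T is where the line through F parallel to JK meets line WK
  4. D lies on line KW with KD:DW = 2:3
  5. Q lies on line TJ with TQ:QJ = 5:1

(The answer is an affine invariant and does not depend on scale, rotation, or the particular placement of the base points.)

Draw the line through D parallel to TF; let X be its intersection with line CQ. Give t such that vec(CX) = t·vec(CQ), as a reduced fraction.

Choose coordinates K = (0, 0), F = (1, 0), J = (0, 1).
1. C is the midpoint of JF ⇒ C = (1/2, 1/2)
2. W lies on line CJ with CW:WJ = 4:1 ⇒ W = (1/10, 9/10)
3. T is where the line through F parallel to JK meets line WK ⇒ T = (1, 9)
4. D lies on line KW with KD:DW = 2:3 ⇒ D = (1/25, 9/25)
5. Q lies on line TJ with TQ:QJ = 5:1 ⇒ Q = (1/6, 7/3)
through D parallel to TF: direction (0, -9); meets CQ at X = (1/25, 303/100)
X = C + t·(Q−C) with t = 69/50

t = 69/50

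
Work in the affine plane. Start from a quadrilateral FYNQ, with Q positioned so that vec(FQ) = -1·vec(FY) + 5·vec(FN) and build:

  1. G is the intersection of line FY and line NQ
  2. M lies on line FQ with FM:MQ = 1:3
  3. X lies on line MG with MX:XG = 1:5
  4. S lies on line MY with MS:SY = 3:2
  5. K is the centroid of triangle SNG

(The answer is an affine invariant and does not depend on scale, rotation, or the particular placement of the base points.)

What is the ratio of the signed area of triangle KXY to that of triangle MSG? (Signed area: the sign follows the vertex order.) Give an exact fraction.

[KXY]:[MSG] = 19/54

Assign F = (0, 0), Y = (1, 0), N = (0, 1), Q = (-1, 5) — the answer is frame-independent, so this choice is without loss of generality.
1. G is the intersection of line FY and line NQ ⇒ G = (1/4, 0)
2. M lies on line FQ with FM:MQ = 1:3 ⇒ M = (-1/4, 5/4)
3. X lies on line MG with MX:XG = 1:5 ⇒ X = (-1/6, 25/24)
4. S lies on line MY with MS:SY = 3:2 ⇒ S = (1/2, 1/2)
5. K is the centroid of triangle SNG ⇒ K = (1/4, 1/2)
2·[KXY] = -19/96, 2·[MSG] = -9/16
[KXY]:[MSG] = -19/96:-9/16 = 19/54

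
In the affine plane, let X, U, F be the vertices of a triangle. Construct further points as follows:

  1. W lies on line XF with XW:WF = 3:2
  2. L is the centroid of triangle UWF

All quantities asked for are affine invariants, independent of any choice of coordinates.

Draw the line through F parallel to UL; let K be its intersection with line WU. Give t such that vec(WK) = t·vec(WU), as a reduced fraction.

Choose coordinates X = (0, 0), U = (1, 0), F = (0, 1).
1. W lies on line XF with XW:WF = 3:2 ⇒ W = (0, 3/5)
2. L is the centroid of triangle UWF ⇒ L = (1/3, 8/15)
through F parallel to UL: direction (-2/3, 8/15); meets WU at K = (2, -3/5)
K = W + t·(U−W) with t = 2

t = 2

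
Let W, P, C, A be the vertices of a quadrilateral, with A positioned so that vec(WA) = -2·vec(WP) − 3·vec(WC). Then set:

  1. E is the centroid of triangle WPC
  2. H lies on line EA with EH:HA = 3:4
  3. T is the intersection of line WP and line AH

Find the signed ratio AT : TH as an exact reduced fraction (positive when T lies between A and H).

Work in coordinates with W = (0, 0), P = (1, 0), C = (0, 1), A = (-2, -3).
1. E is the centroid of triangle WPC ⇒ E = (1/3, 1/3)
2. H lies on line EA with EH:HA = 3:4 ⇒ H = (-2/3, -23/21)
3. T is the intersection of line WP and line AH ⇒ T = (1/10, 0)
T = A + t·(H−A) with t = 63/40, so AT:TH = t:(1−t) = 63/40:-23/40

AT:TH = -63/23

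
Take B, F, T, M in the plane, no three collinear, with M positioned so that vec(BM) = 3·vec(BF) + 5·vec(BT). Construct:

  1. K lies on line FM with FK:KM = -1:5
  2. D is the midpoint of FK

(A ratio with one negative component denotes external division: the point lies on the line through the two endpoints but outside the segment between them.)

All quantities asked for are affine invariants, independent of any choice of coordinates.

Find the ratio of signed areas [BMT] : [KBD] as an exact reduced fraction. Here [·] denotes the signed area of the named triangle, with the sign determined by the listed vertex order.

[BMT]:[KBD] = -24/5

Set B = (0, 0), F = (1, 0), T = (0, 1), M = (3, 5); any affine frame gives the same invariant.
1. K lies on line FM with FK:KM = -1:5 ⇒ K = (1/2, -5/4)
2. D is the midpoint of FK ⇒ D = (3/4, -5/8)
2·[BMT] = 3, 2·[KBD] = -5/8
[BMT]:[KBD] = 3:-5/8 = -24/5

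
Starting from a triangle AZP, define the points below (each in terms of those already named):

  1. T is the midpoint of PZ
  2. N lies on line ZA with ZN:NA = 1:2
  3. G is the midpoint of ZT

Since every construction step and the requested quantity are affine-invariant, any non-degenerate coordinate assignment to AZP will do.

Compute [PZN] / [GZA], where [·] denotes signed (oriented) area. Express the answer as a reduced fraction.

Set A = (0, 0), Z = (1, 0), P = (0, 1); any affine frame gives the same invariant.
1. T is the midpoint of PZ ⇒ T = (1/2, 1/2)
2. N lies on line ZA with ZN:NA = 1:2 ⇒ N = (2/3, 0)
3. G is the midpoint of ZT ⇒ G = (3/4, 1/4)
2·[PZN] = -1/3, 2·[GZA] = -1/4
[PZN]:[GZA] = -1/3:-1/4 = 4/3

[PZN]:[GZA] = 4/3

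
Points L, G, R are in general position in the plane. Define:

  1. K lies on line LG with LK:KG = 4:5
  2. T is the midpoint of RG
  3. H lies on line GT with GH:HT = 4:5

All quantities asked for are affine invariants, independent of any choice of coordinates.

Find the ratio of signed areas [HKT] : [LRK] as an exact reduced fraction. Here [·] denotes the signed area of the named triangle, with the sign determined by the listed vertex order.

Assign L = (0, 0), G = (1, 0), R = (0, 1) — the answer is frame-independent, so this choice is without loss of generality.
1. K lies on line LG with LK:KG = 4:5 ⇒ K = (4/9, 0)
2. T is the midpoint of RG ⇒ T = (1/2, 1/2)
3. H lies on line GT with GH:HT = 4:5 ⇒ H = (7/9, 2/9)
2·[HKT] = -25/162, 2·[LRK] = -4/9
[HKT]:[LRK] = -25/162:-4/9 = 25/72

[HKT]:[LRK] = 25/72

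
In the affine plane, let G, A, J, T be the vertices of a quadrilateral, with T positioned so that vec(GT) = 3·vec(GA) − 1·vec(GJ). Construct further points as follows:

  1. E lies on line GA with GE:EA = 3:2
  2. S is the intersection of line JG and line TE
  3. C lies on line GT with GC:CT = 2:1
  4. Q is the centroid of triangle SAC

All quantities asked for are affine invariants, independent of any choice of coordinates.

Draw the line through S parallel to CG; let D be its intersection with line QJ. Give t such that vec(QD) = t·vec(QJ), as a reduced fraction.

t = 2/29

Work in coordinates with G = (0, 0), A = (1, 0), J = (0, 1), T = (3, -1).
1. E lies on line GA with GE:EA = 3:2 ⇒ E = (3/5, 0)
2. S is the intersection of line JG and line TE ⇒ S = (0, 1/4)
3. C lies on line GT with GC:CT = 2:1 ⇒ C = (2, -2/3)
4. Q is the centroid of triangle SAC ⇒ Q = (1, -5/36)
through S parallel to CG: direction (-2, 2/3); meets QJ at D = (27/29, -7/116)
D = Q + t·(J−Q) with t = 2/29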